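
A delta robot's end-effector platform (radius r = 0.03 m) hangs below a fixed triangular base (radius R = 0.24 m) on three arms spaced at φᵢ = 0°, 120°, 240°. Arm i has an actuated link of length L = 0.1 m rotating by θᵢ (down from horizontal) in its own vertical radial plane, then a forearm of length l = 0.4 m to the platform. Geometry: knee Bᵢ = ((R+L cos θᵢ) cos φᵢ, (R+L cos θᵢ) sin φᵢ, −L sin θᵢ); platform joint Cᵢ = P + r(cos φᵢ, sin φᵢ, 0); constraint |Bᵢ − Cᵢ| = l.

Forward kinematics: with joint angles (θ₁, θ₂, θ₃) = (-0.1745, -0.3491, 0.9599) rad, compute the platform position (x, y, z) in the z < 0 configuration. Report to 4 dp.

(0.0377, 0.0794, -0.2662)

arm 1 at φ=0.0°: (R−r)+L cos θ1 = 0.3085;  centre 1 = (0.3085, 0.0000, 0.0174)
arm 2 at φ=120.0°: (R−r)+L cos θ2 = 0.3040;  centre 2 = (-0.1520, 0.2632, 0.0342)
φ3=240.0°: virtual centre (-0.1337, -0.2315, -0.0819), radius l
|centre ₂|²−|centre ₁|² = -0.0019;  |centre ₃|²−|centre ₁|² = -0.0173
linear system: -0.9209x+0.5265y = -0.0019−0.0337z; -0.8843x+-0.4631y = -0.0173−-0.1985z
Cramer: x(z) = 0.0112-0.0997z;  y(z) = 0.0160-0.2384z
into |P−centre ₁|² = l²: 1.0668z² + 0.0170z + -0.0711 = 0;  Δ = 0.3035;  z = -0.2662 or 0.2503 → z<0 root = -0.2662
x = 0.0377, y = 0.0794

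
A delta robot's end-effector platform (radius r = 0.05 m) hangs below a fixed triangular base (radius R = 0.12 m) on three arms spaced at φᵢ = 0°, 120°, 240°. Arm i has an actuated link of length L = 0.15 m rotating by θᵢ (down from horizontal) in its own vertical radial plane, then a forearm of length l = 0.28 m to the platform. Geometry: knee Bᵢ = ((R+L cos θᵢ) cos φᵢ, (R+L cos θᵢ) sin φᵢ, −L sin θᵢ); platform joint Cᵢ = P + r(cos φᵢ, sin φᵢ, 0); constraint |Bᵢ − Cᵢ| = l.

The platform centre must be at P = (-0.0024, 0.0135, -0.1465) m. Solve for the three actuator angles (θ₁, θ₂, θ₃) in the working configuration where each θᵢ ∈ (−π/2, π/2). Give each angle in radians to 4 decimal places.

rotate P by −φ1: (-0.0024, 0.0135, -0.1465)
  A cos θ + B sin θ = C:  0.0724·cos θ + -0.1465·sin θ = 0.0967
  θ1 = atan2(B,A) + arccos(C/0.1634) = -0.1743
arm 2 (φ=120.0°): x'=0.0129, y'=-0.0047
  e−x'=0.0571;  (l²−L²−(e−x')²−y'²−z²)/2L = 0.1038
  γ=atan2(-0.1465,0.0571)=-1.1991;  ψ=arccos(0.6605)=0.8494;  θ2=γ+ψ≈-0.3497
rotate P by −φ3: (-0.0105, -0.0088, -0.1465)
  A cos θ + B sin θ = C:  0.0805·cos θ + -0.1465·sin θ = 0.0929
  γ=atan2(-0.1465,0.0805)=-1.0684;  ψ=arccos(0.5560)=0.9812;  θ3=γ+ψ≈-0.0871

θ₁ = -0.1743, θ₂ = -0.3497, θ₃ = -0.0871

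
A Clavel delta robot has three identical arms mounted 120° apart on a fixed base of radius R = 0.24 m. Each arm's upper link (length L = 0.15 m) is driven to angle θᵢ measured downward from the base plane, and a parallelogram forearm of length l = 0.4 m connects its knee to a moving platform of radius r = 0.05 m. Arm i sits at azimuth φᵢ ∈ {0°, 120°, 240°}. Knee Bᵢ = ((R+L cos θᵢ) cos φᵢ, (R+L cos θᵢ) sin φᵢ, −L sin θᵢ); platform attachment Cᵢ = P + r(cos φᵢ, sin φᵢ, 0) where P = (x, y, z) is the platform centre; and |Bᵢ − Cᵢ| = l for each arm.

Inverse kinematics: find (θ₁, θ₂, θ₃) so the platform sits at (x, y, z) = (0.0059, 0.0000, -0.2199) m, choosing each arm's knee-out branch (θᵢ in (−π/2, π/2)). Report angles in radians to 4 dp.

θ₁ = -0.0003, θ₂ = 0.0876, θ₃ = 0.0876

arm 1 (φ=0.0°): x'=0.0059, y'=0.0000
  e−x'=0.1841;  (l²−L²−(e−x')²−y'²−z²)/2L = 0.1842
  θ1 = atan2(B,A) + arccos(C/0.2868) = -0.0003
rotate P by −φ2: (-0.0029, -0.0051, -0.2199)
  e−x'=0.1930;  (l²−L²−(e−x')²−y'²−z²)/2L = 0.1730
  γ=atan2(-0.2199,0.1930)=-0.8506;  ψ=arccos(0.5912)=0.9382;  θ2=γ+ψ≈0.0876
arm 3 (φ=240.0°): x'=-0.0030, y'=0.0051
  A=0.1930, B=-0.2199, C=(l²−L²−A²−y'²−z²)/(2L)=0.1730
  γ=atan2(-0.2199,0.1930)=-0.8506;  ψ=arccos(0.5912)=0.9382;  θ3=γ+ψ≈0.0876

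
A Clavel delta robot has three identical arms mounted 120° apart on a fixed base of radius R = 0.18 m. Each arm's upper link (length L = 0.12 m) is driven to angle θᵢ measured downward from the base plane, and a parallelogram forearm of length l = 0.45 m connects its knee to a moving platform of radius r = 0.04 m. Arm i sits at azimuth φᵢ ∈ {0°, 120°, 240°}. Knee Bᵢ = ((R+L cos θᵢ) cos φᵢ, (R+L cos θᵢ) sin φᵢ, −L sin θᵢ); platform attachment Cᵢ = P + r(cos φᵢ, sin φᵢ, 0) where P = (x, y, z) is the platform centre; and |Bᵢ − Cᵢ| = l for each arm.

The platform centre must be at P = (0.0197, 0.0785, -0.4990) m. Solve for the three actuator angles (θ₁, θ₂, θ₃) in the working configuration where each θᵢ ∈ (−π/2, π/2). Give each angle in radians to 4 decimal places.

θ₁ = 0.9599, θ₂ = 0.7852, θ₃ = 1.3960

φ1=0.0° → target in arm frame (0.0197, 0.0785)
  e−x'=0.1203;  (l²−L²−(e−x')²−y'²−z²)/2L = -0.3397
  θ1 = atan2(B,A) + arccos(C/0.5133) = 0.9599
arm 2 (φ=120.0°): x'=0.0581, y'=-0.0563
  A=0.0819, B=-0.4990, C=(l²−L²−A²−y'²−z²)/(2L)=-0.2949
  θ2 = atan2(B,A) + arccos(C/0.5057) = 0.7852
arm 3 (φ=240.0°): x'=-0.0778, y'=-0.0222
  e−x'=0.2178;  (l²−L²−(e−x')²−y'²−z²)/2L = -0.4535
  γ=atan2(-0.4990,0.2178)=-1.1592;  ψ=arccos(-0.8329)=2.5552;  θ3=γ+ψ≈1.3960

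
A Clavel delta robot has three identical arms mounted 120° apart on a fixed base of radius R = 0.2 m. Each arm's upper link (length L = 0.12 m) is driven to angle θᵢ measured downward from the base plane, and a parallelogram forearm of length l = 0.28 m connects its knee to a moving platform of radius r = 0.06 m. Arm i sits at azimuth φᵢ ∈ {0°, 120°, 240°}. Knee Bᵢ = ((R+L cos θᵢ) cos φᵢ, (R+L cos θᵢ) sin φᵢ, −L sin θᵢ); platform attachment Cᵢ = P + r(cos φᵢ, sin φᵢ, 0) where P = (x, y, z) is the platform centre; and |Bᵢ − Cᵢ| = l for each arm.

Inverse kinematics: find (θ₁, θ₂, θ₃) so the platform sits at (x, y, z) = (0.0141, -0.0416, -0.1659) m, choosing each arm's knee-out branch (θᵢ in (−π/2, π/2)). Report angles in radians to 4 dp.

θ₁ = 0.2615, θ₂ = 0.7859, θ₃ = 0.0876

arm 1 (φ=0.0°): x'=0.0141, y'=-0.0416
  A cos θ + B sin θ = C:  0.1259·cos θ + -0.1659·sin θ = 0.0787
  √(A²+B²)=0.2083;  θ1 = -0.9216+1.1831 ≈ 0.2615
φ2=120.0° → target in arm frame (-0.0431, 0.0086)
  A=0.1831, B=-0.1659, C=(l²−L²−A²−y'²−z²)/(2L)=0.0120
  θ2 = atan2(B,A) + arccos(C/0.2471) = 0.7859
rotate P by −φ3: (0.0290, 0.0330, -0.1659)
  A=0.1110, B=-0.1659, C=(l²−L²−A²−y'²−z²)/(2L)=0.0961
  √(A²+B²)=0.1996;  θ3 = -0.9810+1.0686 ≈ 0.0876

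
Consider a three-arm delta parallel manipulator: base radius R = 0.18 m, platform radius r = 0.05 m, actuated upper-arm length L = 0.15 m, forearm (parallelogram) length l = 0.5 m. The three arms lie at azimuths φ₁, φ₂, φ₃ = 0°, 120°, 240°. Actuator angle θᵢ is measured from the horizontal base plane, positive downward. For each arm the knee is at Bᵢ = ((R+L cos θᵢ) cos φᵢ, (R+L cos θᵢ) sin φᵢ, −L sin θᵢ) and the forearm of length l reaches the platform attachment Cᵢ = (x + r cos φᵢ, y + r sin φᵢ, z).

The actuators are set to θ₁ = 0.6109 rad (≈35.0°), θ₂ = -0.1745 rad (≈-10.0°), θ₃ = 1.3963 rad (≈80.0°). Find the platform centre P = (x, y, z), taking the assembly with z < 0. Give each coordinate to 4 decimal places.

φ1=0.0°: virtual centre (0.2529, 0.0000, -0.0860), radius l
centre 2 = (0.2777·cos120.0°, 0.2777·sin120.0°, 0.0260) = (-0.1389, 0.2405, 0.0260)
centre 3 = (0.1560·cos240.0°, 0.1560·sin240.0°, -0.1477) = (-0.0780, -0.1351, -0.1477)
eliminate P² terms by subtracting sphere 1 from 2 and 3
linear system: -0.7835x+0.4810y = 0.0065−0.2242z; -0.6618x+-0.2703y = -0.0252−-0.1234z
Cramer: x(z) = 0.0196+0.0023z;  y(z) = 0.0453-0.4622z
quadratic in z: (1.2136)z²+(0.1291)z+(-0.1861)=0, √Δ=0.9592 → z ∈ {-0.4484, 0.3420}; z = -0.4484 (taking z<0)
x = 0.0185, y = 0.2525

(0.0185, 0.2525, -0.4484)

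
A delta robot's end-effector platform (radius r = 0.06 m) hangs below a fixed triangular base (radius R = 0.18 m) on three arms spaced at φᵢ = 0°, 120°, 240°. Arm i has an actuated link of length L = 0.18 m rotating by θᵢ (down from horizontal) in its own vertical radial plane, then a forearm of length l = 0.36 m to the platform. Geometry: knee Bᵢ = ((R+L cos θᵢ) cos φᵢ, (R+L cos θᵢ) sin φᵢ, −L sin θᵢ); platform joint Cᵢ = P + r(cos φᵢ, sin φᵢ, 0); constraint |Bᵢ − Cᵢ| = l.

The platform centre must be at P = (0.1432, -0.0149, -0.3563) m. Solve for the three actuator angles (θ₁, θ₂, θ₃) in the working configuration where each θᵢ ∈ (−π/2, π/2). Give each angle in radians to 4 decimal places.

θ₁ = 0.1746, θ₂ = 1.1346, θ₃ = 1.0476

rotate P by −φ1: (0.1432, -0.0149, -0.3563)
  A=-0.0232, B=-0.3563, C=(l²−L²−A²−y'²−z²)/(2L)=-0.0847
  γ=atan2(-0.3563,-0.0232)=-1.6358;  ψ=arccos(-0.2374)=1.8104;  θ1=γ+ψ≈0.1746
φ2=120.0° → target in arm frame (-0.0845, -0.1166)
  A=0.2045, B=-0.3563, C=(l²−L²−A²−y'²−z²)/(2L)=-0.2366
  θ2 = atan2(B,A) + arccos(C/0.4108) = 1.1346
rotate P by −φ3: (-0.0587, 0.1315, -0.3563)
  e−x'=0.1787;  (l²−L²−(e−x')²−y'²−z²)/2L = -0.2193
  θ3 = atan2(B,A) + arccos(C/0.3986) = 1.0476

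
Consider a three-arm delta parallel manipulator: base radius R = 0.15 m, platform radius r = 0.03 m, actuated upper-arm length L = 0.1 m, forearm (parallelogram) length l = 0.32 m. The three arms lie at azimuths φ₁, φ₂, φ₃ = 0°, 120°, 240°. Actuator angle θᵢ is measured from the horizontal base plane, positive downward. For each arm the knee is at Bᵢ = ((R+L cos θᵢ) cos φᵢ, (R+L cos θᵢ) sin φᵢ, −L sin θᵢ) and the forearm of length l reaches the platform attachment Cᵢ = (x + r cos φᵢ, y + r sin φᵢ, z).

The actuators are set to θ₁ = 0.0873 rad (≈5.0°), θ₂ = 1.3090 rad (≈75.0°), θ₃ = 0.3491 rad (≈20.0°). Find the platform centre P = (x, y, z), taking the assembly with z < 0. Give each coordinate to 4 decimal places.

φ1=0.0°: virtual centre (0.2196, 0.0000, -0.0087), radius l
φ2=120.0°: virtual centre (-0.0729, 0.1263, -0.0966), radius l
arm 3 at φ=240.0°: (R−r)+L cos θ3 = 0.2140;  O3 = (-0.1070, -0.1853, -0.0342)
subtract pairs → two planes through P
linear system: -0.5851x+0.2527y = -0.0177−-0.1757z; -0.6532x+-0.3706y = -0.0014−-0.0510z
Cramer: x(z) = 0.0181-0.2043z;  y(z) = -0.0282+0.2225z
quadratic in z: (1.0912)z²+(0.0872)z+(-0.0609)=0, √Δ=0.5229 → z ∈ {-0.2796, 0.1996}; z = -0.2796 (taking z<0)
x = 0.0752, y = -0.0904

(0.0752, -0.0904, -0.2796)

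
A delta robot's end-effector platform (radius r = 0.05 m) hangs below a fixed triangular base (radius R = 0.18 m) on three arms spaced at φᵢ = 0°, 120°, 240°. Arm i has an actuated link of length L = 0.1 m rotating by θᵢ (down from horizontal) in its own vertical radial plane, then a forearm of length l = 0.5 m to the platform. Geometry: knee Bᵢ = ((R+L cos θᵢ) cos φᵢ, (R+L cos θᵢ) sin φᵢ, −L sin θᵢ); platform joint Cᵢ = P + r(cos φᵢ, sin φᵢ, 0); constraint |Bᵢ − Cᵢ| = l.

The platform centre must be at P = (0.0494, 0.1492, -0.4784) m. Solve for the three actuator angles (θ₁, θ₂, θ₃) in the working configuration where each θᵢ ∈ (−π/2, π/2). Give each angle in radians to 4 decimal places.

θ₁ = 0.3496, θ₂ = 0.0876, θ₃ = 1.2217

φ1=0.0° → target in arm frame (0.0494, 0.1492)
  A=0.0806, B=-0.4784, C=(l²−L²−A²−y'²−z²)/(2L)=-0.0881
  θ1 = atan2(B,A) + arccos(C/0.4851) = 0.3496
φ2=120.0° → target in arm frame (0.1045, -0.1174)
  A cos θ + B sin θ = C:  0.0255·cos θ + -0.4784·sin θ = -0.0165
  γ=atan2(-0.4784,0.0255)=-1.5176;  ψ=arccos(-0.0344)=1.6052;  θ2=γ+ψ≈0.0876
φ3=240.0° → target in arm frame (-0.1539, -0.0318)
  A=0.2839, B=-0.4784, C=(l²−L²−A²−y'²−z²)/(2L)=-0.3524
  θ3 = atan2(B,A) + arccos(C/0.5563) = 1.2217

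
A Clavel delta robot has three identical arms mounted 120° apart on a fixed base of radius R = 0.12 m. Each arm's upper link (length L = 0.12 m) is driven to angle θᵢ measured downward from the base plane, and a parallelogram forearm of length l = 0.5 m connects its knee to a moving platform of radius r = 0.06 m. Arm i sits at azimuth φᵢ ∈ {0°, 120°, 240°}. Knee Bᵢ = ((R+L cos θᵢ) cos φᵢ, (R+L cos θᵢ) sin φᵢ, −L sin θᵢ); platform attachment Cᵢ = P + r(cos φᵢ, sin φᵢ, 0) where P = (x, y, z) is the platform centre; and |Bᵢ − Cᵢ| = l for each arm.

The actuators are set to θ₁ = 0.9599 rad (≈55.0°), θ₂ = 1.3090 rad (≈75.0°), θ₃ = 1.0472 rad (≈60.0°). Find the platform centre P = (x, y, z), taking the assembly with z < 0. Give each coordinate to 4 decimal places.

(0.0490, -0.0520, -0.5891)

centre 1 = (0.1288·cos0.0°, 0.1288·sin0.0°, -0.0983) = (0.1288, 0.0000, -0.0983)
φ2=120.0°: virtual centre (-0.0455, 0.0789, -0.1159), radius l
arm 3 at φ=240.0°: (R−r)+L cos θ3 = 0.1200;  centre 3 = (-0.0600, -0.1039, -0.1039)
eliminate P² terms by subtracting sphere 1 from 2 and 3
[-0.3487 0.1577 -0.0352]·P = -0.0045;  [-0.3777 -0.2078 -0.0113]·P = -0.0011
Cramer: x(z) = 0.0084-0.0689z;  y(z) = -0.0102+0.0710z
quadratic in z: (1.0098)z²+(0.2117)z+(-0.2257)=0, √Δ=0.9781 → z ∈ {-0.5891, 0.3794}; z = -0.5891 (taking z<0)
x = 0.0490, y = -0.0520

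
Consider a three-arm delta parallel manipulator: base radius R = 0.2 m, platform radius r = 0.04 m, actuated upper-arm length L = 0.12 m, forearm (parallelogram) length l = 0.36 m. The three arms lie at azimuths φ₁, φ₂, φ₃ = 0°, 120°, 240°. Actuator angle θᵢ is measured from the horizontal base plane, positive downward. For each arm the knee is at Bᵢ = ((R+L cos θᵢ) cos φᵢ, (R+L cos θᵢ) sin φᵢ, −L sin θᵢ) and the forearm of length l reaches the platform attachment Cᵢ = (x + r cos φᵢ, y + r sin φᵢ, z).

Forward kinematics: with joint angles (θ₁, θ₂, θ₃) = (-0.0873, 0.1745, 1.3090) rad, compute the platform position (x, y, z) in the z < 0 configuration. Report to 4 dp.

(0.0821, 0.1065, -0.2711)

arm 1 at φ=0.0°: ρ1 = 0.2795;  centre 1 = (0.2795, 0.0000, 0.0105)
arm 2 at φ=120.0°: ρ2 = 0.2782;  centre 2 = (-0.1391, 0.2409, -0.0208)
centre 3 = (0.1911·cos240.0°, 0.1911·sin240.0°, -0.1159) = (-0.0955, -0.1655, -0.1159)
|centre ₂|²−|centre ₁|² = -0.0004;  |centre ₃|²−|centre ₁|² = -0.0283
plane₁₂: -0.8373x+0.4818y+-0.0626z = -0.0004
det = 0.6385;  x = 0.0216+-0.2232z,  y = 0.0366+-0.2579z
into |P−centre ₁|² = l²: 1.1163z² + 0.0753z + -0.0616 = 0;  Δ = 0.2808;  z = -0.2711 or 0.2036 → z<0 root = -0.2711
x = 0.0821, y = 0.1065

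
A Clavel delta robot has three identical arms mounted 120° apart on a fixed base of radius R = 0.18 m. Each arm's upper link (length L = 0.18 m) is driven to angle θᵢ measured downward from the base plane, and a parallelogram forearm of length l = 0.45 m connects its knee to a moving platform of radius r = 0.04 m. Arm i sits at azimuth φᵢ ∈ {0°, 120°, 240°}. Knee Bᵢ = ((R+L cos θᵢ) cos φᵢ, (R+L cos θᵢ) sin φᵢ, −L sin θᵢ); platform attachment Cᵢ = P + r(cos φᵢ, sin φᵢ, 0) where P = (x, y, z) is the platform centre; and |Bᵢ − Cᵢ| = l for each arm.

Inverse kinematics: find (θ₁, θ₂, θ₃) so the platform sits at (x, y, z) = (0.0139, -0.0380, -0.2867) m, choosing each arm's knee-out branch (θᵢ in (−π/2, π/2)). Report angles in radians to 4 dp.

arm 1 (φ=0.0°): x'=0.0139, y'=-0.0380
  A=0.1261, B=-0.2867, C=(l²−L²−A²−y'²−z²)/(2L)=0.1960
  √(A²+B²)=0.3132;  θ1 = -1.1564+0.8947 ≈ -0.2617
rotate P by −φ2: (-0.0399, 0.0070, -0.2867)
  e−x'=0.1799;  (l²−L²−(e−x')²−y'²−z²)/2L = 0.1542
  √(A²+B²)=0.3384;  θ2 = -1.0105+1.0978 ≈ 0.0873
φ3=240.0° → target in arm frame (0.0260, 0.0310)
  A=0.1140, B=-0.2867, C=(l²−L²−A²−y'²−z²)/(2L)=0.2054
  γ=atan2(-0.2867,0.1140)=-1.1922;  ψ=arccos(0.6656)=0.8425;  θ3=γ+ψ≈-0.3497

θ₁ = -0.2617, θ₂ = 0.0873, θ₃ = -0.3497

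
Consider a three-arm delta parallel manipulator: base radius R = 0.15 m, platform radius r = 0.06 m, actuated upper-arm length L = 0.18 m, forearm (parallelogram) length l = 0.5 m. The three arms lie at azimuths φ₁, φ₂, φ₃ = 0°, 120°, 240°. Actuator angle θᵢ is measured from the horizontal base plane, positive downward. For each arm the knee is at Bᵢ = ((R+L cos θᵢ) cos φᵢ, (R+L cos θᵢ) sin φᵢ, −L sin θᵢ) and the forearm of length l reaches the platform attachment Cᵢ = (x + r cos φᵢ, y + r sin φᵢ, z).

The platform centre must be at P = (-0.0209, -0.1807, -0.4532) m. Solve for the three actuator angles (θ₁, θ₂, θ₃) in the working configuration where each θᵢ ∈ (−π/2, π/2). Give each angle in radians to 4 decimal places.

arm 1 (φ=0.0°): x'=-0.0209, y'=-0.1807
  A cos θ + B sin θ = C:  0.1109·cos θ + -0.4532·sin θ = -0.0909
  √(A²+B²)=0.4666;  θ1 = -1.3308+1.7670 ≈ 0.4362
arm 2 (φ=120.0°): x'=-0.1460, y'=0.1084
  A cos θ + B sin θ = C:  0.2360·cos θ + -0.4532·sin θ = -0.1535
  √(A²+B²)=0.5110;  θ2 = -1.0906+1.8759 ≈ 0.7853
φ3=240.0° → target in arm frame (0.1669, 0.0723)
  A=-0.0769, B=-0.4532, C=(l²−L²−A²−y'²−z²)/(2L)=0.0030
  γ=atan2(-0.4532,-0.0769)=-1.7390;  ψ=arccos(0.0065)=1.5643;  θ3=γ+ψ≈-0.1746

θ₁ = 0.4362, θ₂ = 0.7853, θ₃ = -0.1746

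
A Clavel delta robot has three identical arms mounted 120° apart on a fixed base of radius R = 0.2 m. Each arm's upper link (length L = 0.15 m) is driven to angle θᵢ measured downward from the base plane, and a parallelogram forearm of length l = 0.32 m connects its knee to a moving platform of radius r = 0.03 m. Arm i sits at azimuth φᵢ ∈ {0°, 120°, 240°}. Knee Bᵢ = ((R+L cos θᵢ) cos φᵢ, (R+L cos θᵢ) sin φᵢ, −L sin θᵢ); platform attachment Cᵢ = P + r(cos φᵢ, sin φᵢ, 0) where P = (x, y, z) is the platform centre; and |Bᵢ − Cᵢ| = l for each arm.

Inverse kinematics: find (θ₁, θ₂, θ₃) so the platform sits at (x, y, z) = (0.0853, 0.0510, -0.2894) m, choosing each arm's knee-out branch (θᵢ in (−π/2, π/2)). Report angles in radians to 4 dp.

θ₁ = 0.4359, θ₂ = 0.9598, θ₃ = 1.3965

arm 1 (φ=0.0°): x'=0.0853, y'=0.0510
  A cos θ + B sin θ = C:  0.0847·cos θ + -0.2894·sin θ = -0.0454
  θ1 = atan2(B,A) + arccos(C/0.3015) = 0.4359
φ2=120.0° → target in arm frame (0.0015, -0.0994)
  A cos θ + B sin θ = C:  0.1685·cos θ + -0.2894·sin θ = -0.1404
  γ=atan2(-0.2894,0.1685)=-1.0436;  ψ=arccos(-0.4192)=2.0034;  θ2=γ+ψ≈0.9598
rotate P by −φ3: (-0.0868, 0.0484, -0.2894)
  A=0.2568, B=-0.2894, C=(l²−L²−A²−y'²−z²)/(2L)=-0.2405
  γ=atan2(-0.2894,0.2568)=-0.8450;  ψ=arccos(-0.6216)=2.2415;  θ3=γ+ψ≈1.3965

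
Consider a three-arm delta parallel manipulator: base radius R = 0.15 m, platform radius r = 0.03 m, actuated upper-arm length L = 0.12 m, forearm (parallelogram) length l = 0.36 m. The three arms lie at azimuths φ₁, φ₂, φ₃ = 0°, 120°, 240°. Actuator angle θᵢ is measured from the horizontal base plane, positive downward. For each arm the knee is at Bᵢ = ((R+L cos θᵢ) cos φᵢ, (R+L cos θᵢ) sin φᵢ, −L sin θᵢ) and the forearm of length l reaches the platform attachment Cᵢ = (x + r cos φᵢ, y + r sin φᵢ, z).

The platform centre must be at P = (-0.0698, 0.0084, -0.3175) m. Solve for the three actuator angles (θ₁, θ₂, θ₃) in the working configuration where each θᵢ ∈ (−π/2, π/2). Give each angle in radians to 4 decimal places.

θ₁ = 0.7857, θ₂ = 0.1744, θ₃ = 0.2619

rotate P by −φ1: (-0.0698, 0.0084, -0.3175)
  A cos θ + B sin θ = C:  0.1898·cos θ + -0.3175·sin θ = -0.0904
  θ1 = atan2(B,A) + arccos(C/0.3699) = 0.7857
arm 2 (φ=120.0°): x'=0.0422, y'=0.0562
  e−x'=0.0778;  (l²−L²−(e−x')²−y'²−z²)/2L = 0.0216
  θ2 = atan2(B,A) + arccos(C/0.3269) = 0.1744
arm 3 (φ=240.0°): x'=0.0276, y'=-0.0646
  A=0.0924, B=-0.3175, C=(l²−L²−A²−y'²−z²)/(2L)=0.0070
  √(A²+B²)=0.3307;  θ3 = -1.2877+1.5496 ≈ 0.2619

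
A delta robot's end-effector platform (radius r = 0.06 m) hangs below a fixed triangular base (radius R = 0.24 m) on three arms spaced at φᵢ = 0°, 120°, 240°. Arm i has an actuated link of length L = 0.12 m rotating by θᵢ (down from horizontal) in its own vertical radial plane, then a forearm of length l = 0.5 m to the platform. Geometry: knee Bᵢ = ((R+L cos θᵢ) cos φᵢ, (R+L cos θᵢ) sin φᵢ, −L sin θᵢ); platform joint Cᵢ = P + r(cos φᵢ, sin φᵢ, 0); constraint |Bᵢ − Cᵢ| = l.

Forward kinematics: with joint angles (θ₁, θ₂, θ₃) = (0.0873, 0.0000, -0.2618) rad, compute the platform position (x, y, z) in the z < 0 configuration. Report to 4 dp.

arm 1 at φ=0.0°: (R−r)+L cos θ1 = 0.2995;  centre 1 = (0.2995, 0.0000, -0.0105)
φ2=120.0°: virtual centre (-0.1500, 0.2598, 0.0000), radius l
arm 3 at φ=240.0°: (R−r)+L cos θ3 = 0.2959;  centre 3 = (-0.1480, -0.2563, 0.0311)
eliminate P² terms by subtracting sphere 1 from 2 and 3
[-0.8991 0.5196 0.0209]·P = 0.0002;  [-0.8950 -0.5125 0.0830]·P = -0.0013
Cramer: x(z) = 0.0006+0.0582z;  y(z) = 0.0014+0.0604z
sphere 1 gives Az²+Bz+C=0 with A=1.0070, B=-0.0137, C=-0.1605;  B²−4AC=0.6469;  roots -0.3925, 0.4061;  negative root z = -0.3925
x = -0.0222, y = -0.0223

(-0.0222, -0.0223, -0.3925)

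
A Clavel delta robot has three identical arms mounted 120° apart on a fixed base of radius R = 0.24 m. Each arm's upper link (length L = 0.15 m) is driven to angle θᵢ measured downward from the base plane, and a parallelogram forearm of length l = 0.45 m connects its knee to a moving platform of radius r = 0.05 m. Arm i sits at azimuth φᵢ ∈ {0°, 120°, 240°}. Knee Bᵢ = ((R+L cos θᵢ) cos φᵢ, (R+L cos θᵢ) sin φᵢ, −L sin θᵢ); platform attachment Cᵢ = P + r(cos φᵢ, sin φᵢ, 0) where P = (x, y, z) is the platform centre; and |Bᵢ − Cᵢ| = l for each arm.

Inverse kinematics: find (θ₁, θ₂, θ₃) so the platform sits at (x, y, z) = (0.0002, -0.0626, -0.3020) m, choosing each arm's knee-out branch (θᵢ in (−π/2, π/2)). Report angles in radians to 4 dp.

φ1=0.0° → target in arm frame (0.0002, -0.0626)
  A cos θ + B sin θ = C:  0.1898·cos θ + -0.3020·sin θ = 0.1628
  √(A²+B²)=0.3567;  θ1 = -1.0097+1.0967 ≈ 0.0870
rotate P by −φ2: (-0.0543, 0.0311, -0.3020)
  e−x'=0.2443;  (l²−L²−(e−x')²−y'²−z²)/2L = 0.0938
  θ2 = atan2(B,A) + arccos(C/0.3884) = 0.4363
arm 3 (φ=240.0°): x'=0.0541, y'=0.0315
  e−x'=0.1359;  (l²−L²−(e−x')²−y'²−z²)/2L = 0.2311
  √(A²+B²)=0.3312;  θ3 = -1.1480+0.7983 ≈ -0.3497

θ₁ = 0.0870, θ₂ = 0.4363, θ₃ = -0.3497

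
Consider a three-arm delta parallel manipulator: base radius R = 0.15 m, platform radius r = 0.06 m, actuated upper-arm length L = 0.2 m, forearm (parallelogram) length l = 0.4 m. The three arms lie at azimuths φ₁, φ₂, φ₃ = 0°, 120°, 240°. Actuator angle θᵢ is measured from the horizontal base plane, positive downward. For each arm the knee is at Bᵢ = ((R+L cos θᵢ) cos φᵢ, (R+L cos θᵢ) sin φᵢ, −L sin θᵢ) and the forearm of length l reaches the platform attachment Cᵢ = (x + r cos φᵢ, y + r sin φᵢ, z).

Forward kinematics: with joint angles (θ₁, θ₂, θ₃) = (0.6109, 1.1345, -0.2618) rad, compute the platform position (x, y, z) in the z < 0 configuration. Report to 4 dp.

arm 1 at φ=0.0°: e+L cos θ1 = 0.2538;  S1 = (0.2538, 0.0000, -0.1147)
arm 2 at φ=120.0°: e+L cos θ2 = 0.1745;  S2 = (-0.0873, 0.1511, -0.1813)
φ3=240.0°: virtual centre (-0.1416, -0.2452, 0.0518), radius l
eliminate P² terms by subtracting sphere 1 from 2 and 3
linear system: -0.6822x+0.3023y = -0.0143−-0.1331z; -0.7908x+-0.4905y = 0.0053−0.3330z
det = 0.5736;  x = 0.0094+0.0617z,  y = -0.0260+0.5794z
into |P−S₁|² = l²: 1.3395z² + 0.1692z + -0.0864 = 0;  Δ = 0.4917;  z = -0.3249 or 0.1986 → z<0 root = -0.3249
x = -0.0106, y = -0.2142

(-0.0106, -0.2142, -0.3249)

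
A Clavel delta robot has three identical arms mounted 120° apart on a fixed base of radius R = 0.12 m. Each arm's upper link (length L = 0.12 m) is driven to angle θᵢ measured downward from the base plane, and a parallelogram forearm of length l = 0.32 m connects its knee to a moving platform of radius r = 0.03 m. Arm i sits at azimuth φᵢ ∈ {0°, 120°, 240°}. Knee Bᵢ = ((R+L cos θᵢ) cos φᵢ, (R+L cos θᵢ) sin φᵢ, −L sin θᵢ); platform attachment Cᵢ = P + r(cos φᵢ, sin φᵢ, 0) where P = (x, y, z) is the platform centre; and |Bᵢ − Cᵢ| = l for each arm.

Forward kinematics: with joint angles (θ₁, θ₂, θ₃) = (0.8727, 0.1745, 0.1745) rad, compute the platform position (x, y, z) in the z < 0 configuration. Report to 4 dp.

φ1=0.0°: virtual centre (0.1671, 0.0000, -0.0919), radius l
S2 = (0.2082·cos120.0°, 0.2082·sin120.0°, -0.0208) = (-0.1041, 0.1803, -0.0208)
S3 = (0.2082·cos240.0°, 0.2082·sin240.0°, -0.0208) = (-0.1041, -0.1803, -0.0208)
|S₂|²−|S₁|² = 0.0074;  |S₃|²−|S₁|² = 0.0074
linear system: -0.5424x+0.3606y = 0.0074−0.1422z; -0.5424x+-0.3606y = 0.0074−0.1422z
det = 0.3912;  x = -0.0136+0.2621z,  y = 0.0000+0.0000z
sphere 1 gives Az²+Bz+C=0 with A=1.0687, B=0.0891, C=-0.0613;  B²−4AC=0.2699;  roots -0.2847, 0.2014;  negative root z = -0.2847
x = -0.0883, y = 0.0000

(-0.0883, 0.0000, -0.2847)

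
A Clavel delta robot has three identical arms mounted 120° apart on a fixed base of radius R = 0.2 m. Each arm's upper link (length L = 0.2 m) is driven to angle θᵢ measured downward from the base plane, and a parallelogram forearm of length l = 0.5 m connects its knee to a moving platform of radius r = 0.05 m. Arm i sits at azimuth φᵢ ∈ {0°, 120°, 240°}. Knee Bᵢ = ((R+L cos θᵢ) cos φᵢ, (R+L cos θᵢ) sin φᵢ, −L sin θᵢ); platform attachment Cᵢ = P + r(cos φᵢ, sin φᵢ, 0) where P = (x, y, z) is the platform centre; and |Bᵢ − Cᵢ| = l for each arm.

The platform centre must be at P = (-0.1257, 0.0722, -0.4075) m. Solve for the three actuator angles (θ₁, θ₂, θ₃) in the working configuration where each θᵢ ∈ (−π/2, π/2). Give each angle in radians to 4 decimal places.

θ₁ = 0.7854, θ₂ = -0.1748, θ₃ = 0.3490

rotate P by −φ1: (-0.1257, 0.0722, -0.4075)
  e−x'=0.2757;  (l²−L²−(e−x')²−y'²−z²)/2L = -0.0932
  γ=atan2(-0.4075,0.2757)=-0.9760;  ψ=arccos(-0.1894)=1.7614;  θ1=γ+ψ≈0.7854
arm 2 (φ=120.0°): x'=0.1254, y'=0.0728
  A=0.0246, B=-0.4075, C=(l²−L²−A²−y'²−z²)/(2L)=0.0951
  γ=atan2(-0.4075,0.0246)=-1.5104;  ψ=arccos(0.2330)=1.3357;  θ2=γ+ψ≈-0.1748
φ3=240.0° → target in arm frame (0.0003, -0.1450)
  A=0.1497, B=-0.4075, C=(l²−L²−A²−y'²−z²)/(2L)=0.0013
  √(A²+B²)=0.4341;  θ3 = -1.2188+1.5678 ≈ 0.3490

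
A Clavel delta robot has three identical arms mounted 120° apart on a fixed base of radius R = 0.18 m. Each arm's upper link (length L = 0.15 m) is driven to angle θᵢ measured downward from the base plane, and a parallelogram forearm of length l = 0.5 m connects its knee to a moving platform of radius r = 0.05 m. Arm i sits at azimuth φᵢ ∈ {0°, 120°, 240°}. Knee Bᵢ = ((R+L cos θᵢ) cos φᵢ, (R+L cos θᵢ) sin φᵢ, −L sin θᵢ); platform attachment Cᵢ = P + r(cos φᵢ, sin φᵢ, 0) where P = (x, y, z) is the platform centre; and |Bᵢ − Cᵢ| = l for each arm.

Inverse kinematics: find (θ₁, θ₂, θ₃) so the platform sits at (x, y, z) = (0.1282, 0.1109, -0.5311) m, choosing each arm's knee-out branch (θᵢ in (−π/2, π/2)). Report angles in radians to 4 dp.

θ₁ = 0.4365, θ₂ = 0.7857, θ₃ = 1.3966

arm 1 (φ=0.0°): x'=0.1282, y'=0.1109
  e−x'=0.0018;  (l²−L²−(e−x')²−y'²−z²)/2L = -0.2229
  γ=atan2(-0.5311,0.0018)=-1.5674;  ψ=arccos(-0.4197)=2.0039;  θ1=γ+ψ≈0.4365
rotate P by −φ2: (0.0319, -0.1665, -0.5311)
  A=0.0981, B=-0.5311, C=(l²−L²−A²−y'²−z²)/(2L)=-0.3063
  θ2 = atan2(B,A) + arccos(C/0.5401) = 0.7857
φ3=240.0° → target in arm frame (-0.1601, 0.0556)
  A=0.2901, B=-0.5311, C=(l²−L²−A²−y'²−z²)/(2L)=-0.4728
  θ3 = atan2(B,A) + arccos(C/0.6052) = 1.3966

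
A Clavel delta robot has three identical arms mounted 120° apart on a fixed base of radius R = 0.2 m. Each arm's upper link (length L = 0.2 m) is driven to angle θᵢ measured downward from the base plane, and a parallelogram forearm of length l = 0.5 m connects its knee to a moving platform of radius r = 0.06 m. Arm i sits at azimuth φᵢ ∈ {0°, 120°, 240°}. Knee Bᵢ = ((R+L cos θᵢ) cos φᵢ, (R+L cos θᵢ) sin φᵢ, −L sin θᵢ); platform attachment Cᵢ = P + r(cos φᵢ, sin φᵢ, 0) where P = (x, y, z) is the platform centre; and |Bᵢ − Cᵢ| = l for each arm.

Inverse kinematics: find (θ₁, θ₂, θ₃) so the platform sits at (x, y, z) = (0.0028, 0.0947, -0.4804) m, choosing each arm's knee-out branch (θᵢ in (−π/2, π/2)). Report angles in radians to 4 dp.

arm 1 (φ=0.0°): x'=0.0028, y'=0.0947
  A=0.1372, B=-0.4804, C=(l²−L²−A²−y'²−z²)/(2L)=-0.1214
  θ1 = atan2(B,A) + arccos(C/0.4996) = 0.5237
rotate P by −φ2: (0.0806, -0.0498, -0.4804)
  A cos θ + B sin θ = C:  0.0594·cos θ + -0.4804·sin θ = -0.0670
  √(A²+B²)=0.4841;  θ2 = -1.4478+1.7096 ≈ 0.2618
φ3=240.0° → target in arm frame (-0.0834, -0.0449)
  e−x'=0.2234;  (l²−L²−(e−x')²−y'²−z²)/2L = -0.1818
  θ3 = atan2(B,A) + arccos(C/0.5298) = 0.7855

θ₁ = 0.5237, θ₂ = 0.2618, θ₃ = 0.7855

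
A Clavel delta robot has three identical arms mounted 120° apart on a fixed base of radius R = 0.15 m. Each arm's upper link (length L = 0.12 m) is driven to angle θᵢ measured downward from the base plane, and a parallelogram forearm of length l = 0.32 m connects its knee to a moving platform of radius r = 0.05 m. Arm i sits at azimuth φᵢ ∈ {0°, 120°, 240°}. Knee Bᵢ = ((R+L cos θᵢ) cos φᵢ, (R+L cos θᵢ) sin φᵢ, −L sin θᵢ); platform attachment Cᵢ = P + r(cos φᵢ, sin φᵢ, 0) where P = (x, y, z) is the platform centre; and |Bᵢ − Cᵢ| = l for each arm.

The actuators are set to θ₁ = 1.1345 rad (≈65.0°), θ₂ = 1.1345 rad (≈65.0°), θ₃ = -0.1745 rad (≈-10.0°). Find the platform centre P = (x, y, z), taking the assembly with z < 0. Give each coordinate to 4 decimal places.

(-0.0760, -0.1316, -0.2923)

arm 1 at φ=0.0°: ρ1 = 0.1507;  S1 = (0.1507, 0.0000, -0.1088)
arm 2 at φ=120.0°: ρ2 = 0.1507;  S2 = (-0.0754, 0.1305, -0.1088)
S3 = (0.2182·cos240.0°, 0.2182·sin240.0°, 0.0208) = (-0.1091, -0.1889, 0.0208)
eliminate P² terms by subtracting sphere 1 from 2 and 3
linear system: -0.4521x+0.2610y = 0.0000−0.0000z; -0.5196x+-0.3779y = 0.0135−0.2592z
det = 0.3065;  x = -0.0115+0.2207z,  y = -0.0199+0.3823z
quadratic in z: (1.1949)z²+(0.1307)z+(-0.0639)=0, √Δ=0.5677 → z ∈ {-0.2923, 0.1829}; z = -0.2923 (taking z<0)
x = -0.0760, y = -0.1316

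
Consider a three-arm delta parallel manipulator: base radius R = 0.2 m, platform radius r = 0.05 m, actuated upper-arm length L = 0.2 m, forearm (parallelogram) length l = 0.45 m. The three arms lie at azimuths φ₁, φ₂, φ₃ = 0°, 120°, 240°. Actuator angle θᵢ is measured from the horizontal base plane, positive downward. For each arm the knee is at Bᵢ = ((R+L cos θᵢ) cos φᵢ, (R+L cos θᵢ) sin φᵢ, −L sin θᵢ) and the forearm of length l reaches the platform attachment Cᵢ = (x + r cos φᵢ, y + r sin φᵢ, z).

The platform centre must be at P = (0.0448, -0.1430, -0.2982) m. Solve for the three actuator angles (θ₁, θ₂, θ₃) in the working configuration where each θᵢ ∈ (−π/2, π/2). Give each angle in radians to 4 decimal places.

arm 1 (φ=0.0°): x'=0.0448, y'=-0.1430
  A=0.1052, B=-0.2982, C=(l²−L²−A²−y'²−z²)/(2L)=0.1052
  γ=atan2(-0.2982,0.1052)=-1.2316;  ψ=arccos(0.3325)=1.2318;  θ1=γ+ψ≈0.0002
arm 2 (φ=120.0°): x'=-0.1462, y'=0.0327
  e−x'=0.2962;  (l²−L²−(e−x')²−y'²−z²)/2L = -0.0381
  θ2 = atan2(B,A) + arccos(C/0.4203) = 0.8729
arm 3 (φ=240.0°): x'=0.1014, y'=0.1103
  e−x'=0.0486;  (l²−L²−(e−x')²−y'²−z²)/2L = 0.1476
  γ=atan2(-0.2982,0.0486)=-1.4094;  ψ=arccos(0.4886)=1.0603;  θ3=γ+ψ≈-0.3491

θ₁ = 0.0002, θ₂ = 0.8729, θ₃ = -0.3491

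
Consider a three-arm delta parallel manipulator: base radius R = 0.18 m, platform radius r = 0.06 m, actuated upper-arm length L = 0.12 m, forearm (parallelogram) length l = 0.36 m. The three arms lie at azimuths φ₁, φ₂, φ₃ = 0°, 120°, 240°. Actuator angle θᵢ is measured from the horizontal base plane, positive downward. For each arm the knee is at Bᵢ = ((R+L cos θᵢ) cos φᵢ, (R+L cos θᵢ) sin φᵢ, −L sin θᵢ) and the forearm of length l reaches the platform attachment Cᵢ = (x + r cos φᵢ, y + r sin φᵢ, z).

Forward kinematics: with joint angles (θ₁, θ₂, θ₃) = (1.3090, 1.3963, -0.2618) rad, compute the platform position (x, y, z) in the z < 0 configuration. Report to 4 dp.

(-0.0856, -0.1716, -0.3260)

centre 1 = (0.1511·cos0.0°, 0.1511·sin0.0°, -0.1159) = (0.1511, 0.0000, -0.1159)
φ2=120.0°: virtual centre (-0.0704, 0.1220, -0.1182), radius l
φ3=240.0°: virtual centre (-0.1180, -0.2043, 0.0311), radius l
eliminate P² terms by subtracting sphere 1 from 2 and 3
linear system: -0.4429x+0.2439y = -0.0025−-0.0045z; -0.5380x+-0.4086y = 0.0204−0.2939z
det = 0.3122;  x = -0.0127+0.2237z,  y = -0.0331+0.4248z
quadratic in z: (1.2305)z²+(0.1304)z+(-0.0883)=0, √Δ=0.6719 → z ∈ {-0.3260, 0.2200}; z = -0.3260 (taking z<0)
x = -0.0856, y = -0.1716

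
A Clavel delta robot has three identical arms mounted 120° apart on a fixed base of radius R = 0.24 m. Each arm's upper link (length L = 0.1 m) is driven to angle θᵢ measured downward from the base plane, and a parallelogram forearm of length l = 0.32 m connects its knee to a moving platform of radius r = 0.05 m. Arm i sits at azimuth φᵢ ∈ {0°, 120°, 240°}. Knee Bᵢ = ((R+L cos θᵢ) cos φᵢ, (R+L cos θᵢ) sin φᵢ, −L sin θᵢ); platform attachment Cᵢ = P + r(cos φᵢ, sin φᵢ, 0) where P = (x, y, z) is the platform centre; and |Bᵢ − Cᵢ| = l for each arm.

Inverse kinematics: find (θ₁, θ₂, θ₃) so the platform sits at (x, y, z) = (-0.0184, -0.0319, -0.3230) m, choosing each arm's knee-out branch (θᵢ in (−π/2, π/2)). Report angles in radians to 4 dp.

θ₁ = 1.3962, θ₂ = 1.3964, θ₃ = 0.9607

φ1=0.0° → target in arm frame (-0.0184, -0.0319)
  A cos θ + B sin θ = C:  0.2084·cos θ + -0.3230·sin θ = -0.2819
  γ=atan2(-0.3230,0.2084)=-0.9978;  ψ=arccos(-0.7333)=2.3940;  θ1=γ+ψ≈1.3962
arm 2 (φ=120.0°): x'=-0.0184, y'=0.0319
  A cos θ + B sin θ = C:  0.2084·cos θ + -0.3230·sin θ = -0.2819
  γ=atan2(-0.3230,0.2084)=-0.9977;  ψ=arccos(-0.7334)=2.3941;  θ2=γ+ψ≈1.3964
φ3=240.0° → target in arm frame (0.0368, 0.0000)
  A=0.1532, B=-0.3230, C=(l²−L²−A²−y'²−z²)/(2L)=-0.1770
  γ=atan2(-0.3230,0.1532)=-1.1280;  ψ=arccos(-0.4950)=2.0886;  θ3=γ+ψ≈0.9607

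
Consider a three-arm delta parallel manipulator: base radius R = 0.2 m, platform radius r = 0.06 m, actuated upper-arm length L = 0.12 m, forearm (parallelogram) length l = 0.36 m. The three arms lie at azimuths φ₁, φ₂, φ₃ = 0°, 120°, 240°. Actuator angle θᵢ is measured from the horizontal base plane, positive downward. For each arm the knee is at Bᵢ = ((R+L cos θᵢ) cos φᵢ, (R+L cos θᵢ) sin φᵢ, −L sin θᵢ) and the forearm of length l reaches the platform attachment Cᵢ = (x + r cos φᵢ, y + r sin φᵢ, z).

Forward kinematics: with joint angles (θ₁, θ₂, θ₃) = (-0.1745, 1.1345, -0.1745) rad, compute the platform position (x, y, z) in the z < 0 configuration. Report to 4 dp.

S1 = (0.2582·cos0.0°, 0.2582·sin0.0°, 0.0208) = (0.2582, 0.0000, 0.0208)
arm 2 at φ=120.0°: (R−r)+L cos θ2 = 0.1907;  S2 = (-0.0954, 0.1652, -0.1088)
arm 3 at φ=240.0°: (R−r)+L cos θ3 = 0.2582;  S3 = (-0.1291, -0.2236, 0.0208)
eliminate P² terms by subtracting sphere 1 from 2 and 3
plane₁₂: -0.7071x+0.3303y+-0.2592z = -0.0189
Cramer: x(z) = 0.0148-0.2026z;  y(z) = -0.0256+0.3509z
sphere 1 gives Az²+Bz+C=0 with A=1.1642, B=0.0390, C=-0.0693;  B²−4AC=0.3241;  roots -0.2612, 0.2277;  negative root z = -0.2612
x = 0.0677, y = -0.1173

(0.0677, -0.1173, -0.2612)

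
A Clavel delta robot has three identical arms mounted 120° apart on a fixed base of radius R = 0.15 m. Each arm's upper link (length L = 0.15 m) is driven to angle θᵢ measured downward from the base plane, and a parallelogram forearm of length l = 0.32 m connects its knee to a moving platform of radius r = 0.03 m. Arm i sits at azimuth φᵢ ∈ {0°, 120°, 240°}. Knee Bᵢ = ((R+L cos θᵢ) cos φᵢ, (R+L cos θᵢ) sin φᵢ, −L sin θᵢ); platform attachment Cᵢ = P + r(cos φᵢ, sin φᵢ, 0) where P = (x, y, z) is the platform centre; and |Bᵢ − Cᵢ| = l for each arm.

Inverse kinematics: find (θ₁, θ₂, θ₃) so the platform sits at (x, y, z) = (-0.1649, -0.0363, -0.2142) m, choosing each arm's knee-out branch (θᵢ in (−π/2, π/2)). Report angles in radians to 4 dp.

arm 1 (φ=0.0°): x'=-0.1649, y'=-0.0363
  A=0.2849, B=-0.2142, C=(l²−L²−A²−y'²−z²)/(2L)=-0.1616
  γ=atan2(-0.2142,0.2849)=-0.6447;  ψ=arccos(-0.4533)=2.0412;  θ1=γ+ψ≈1.3965
arm 2 (φ=120.0°): x'=0.0510, y'=0.1610
  e−x'=0.0690;  (l²−L²−(e−x')²−y'²−z²)/2L = 0.0112
  √(A²+B²)=0.2250;  θ2 = -1.2592+1.5211 ≈ 0.2619
arm 3 (φ=240.0°): x'=0.1139, y'=-0.1247
  A=0.0061, B=-0.2142, C=(l²−L²−A²−y'²−z²)/(2L)=0.0615
  √(A²+B²)=0.2143;  θ3 = -1.5423+1.2798 ≈ -0.2624

θ₁ = 1.3965, θ₂ = 0.2619, θ₃ = -0.2624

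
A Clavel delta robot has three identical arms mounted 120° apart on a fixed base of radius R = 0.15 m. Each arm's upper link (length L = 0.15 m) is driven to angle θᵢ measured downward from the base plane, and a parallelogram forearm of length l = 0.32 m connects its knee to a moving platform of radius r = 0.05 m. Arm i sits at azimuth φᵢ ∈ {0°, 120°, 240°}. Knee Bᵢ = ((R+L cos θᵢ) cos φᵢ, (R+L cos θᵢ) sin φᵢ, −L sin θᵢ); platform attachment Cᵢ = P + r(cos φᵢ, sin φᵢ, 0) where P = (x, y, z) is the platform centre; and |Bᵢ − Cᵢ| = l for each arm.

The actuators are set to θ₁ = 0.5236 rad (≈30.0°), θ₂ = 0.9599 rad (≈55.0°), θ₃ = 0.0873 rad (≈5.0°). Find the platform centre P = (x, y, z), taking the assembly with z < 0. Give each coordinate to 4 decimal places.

arm 1 at φ=0.0°: (R−r)+L cos θ1 = 0.2299;  centre 1 = (0.2299, 0.0000, -0.0750)
φ2=120.0°: virtual centre (-0.0930, 0.1611, -0.1229), radius l
centre 3 = (0.2494·cos240.0°, 0.2494·sin240.0°, -0.0131) = (-0.1247, -0.2160, -0.0131)
eliminate P² terms by subtracting sphere 1 from 2 and 3
linear system: -0.6458x+0.3222y = -0.0088−-0.0957z; -0.7092x+-0.4320y = 0.0039−0.1238z
Cramer: x(z) = 0.0050-0.0029z;  y(z) = -0.0172+0.2914z
into |P−centre ₁|² = l²: 1.0849z² + 0.1413z + -0.0459 = 0;  Δ = 0.2191;  z = -0.2808 or 0.1506 → z<0 root = -0.2808
x = 0.0058, y = -0.0991

(0.0058, -0.0991, -0.2808)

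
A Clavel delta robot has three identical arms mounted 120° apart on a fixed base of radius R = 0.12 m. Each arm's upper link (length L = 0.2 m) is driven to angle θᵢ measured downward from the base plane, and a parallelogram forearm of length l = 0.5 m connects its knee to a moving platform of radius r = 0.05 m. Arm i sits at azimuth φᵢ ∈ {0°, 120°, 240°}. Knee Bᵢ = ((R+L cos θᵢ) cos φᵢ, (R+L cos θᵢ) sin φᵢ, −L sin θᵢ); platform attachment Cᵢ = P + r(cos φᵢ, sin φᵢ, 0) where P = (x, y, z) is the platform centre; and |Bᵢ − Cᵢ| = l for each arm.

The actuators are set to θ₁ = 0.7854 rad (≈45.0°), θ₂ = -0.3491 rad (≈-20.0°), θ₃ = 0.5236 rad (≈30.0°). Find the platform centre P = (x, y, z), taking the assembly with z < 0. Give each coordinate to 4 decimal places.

(-0.1643, 0.1653, -0.4269)

φ1=0.0°: virtual centre (0.2114, 0.0000, -0.1414), radius l
arm 2 at φ=120.0°: e+L cos θ2 = 0.2579;  centre 2 = (-0.1290, 0.2234, 0.0684)
centre 3 = (0.2432·cos240.0°, 0.2432·sin240.0°, -0.1000) = (-0.1216, -0.2106, -0.1000)
|centre ₂|²−|centre ₁|² = 0.0065;  |centre ₃|²−|centre ₁|² = 0.0044
linear system: -0.6808x+0.4468y = 0.0065−0.4197z; -0.6660x+-0.4212y = 0.0044−0.0828z
det = 0.5843;  x = -0.0081+0.3659z,  y = 0.0022+-0.3818z
into |P−centre ₁|² = l²: 1.2797z² + 0.1205z + -0.1818 = 0;  Δ = 0.9451;  z = -0.4269 or 0.3328 → z<0 root = -0.4269
x = -0.1643, y = 0.1653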